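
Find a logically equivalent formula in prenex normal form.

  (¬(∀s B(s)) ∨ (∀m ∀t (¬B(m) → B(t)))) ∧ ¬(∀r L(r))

Rewrite implications/biconditionals: A → B as ¬A ∨ B.
  (¬(∀s B(s)) ∨ (∀m ∀t (¬¬B(m) ∨ B(t)))) ∧ ¬(∀r L(r))
Move each ¬ inward, flipping quantifiers it crosses:
  ((∃s ¬B(s)) ∨ (∀m ∀t (B(m) ∨ B(t)))) ∧ (∃r ¬L(r))
Extract every quantifier outward, since the variables are now distinct and don't occur free across branches:
  ∃s ∀m ∀t ∃r ((¬B(s) ∨ B(m) ∨ B(t)) ∧ ¬L(r))

∃s ∀m ∀t ∃r ((¬B(s) ∨ B(m) ∨ B(t)) ∧ ¬L(r))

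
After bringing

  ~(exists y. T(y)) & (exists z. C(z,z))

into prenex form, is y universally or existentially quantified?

Move each ¬ inward, flipping quantifiers it crosses:
  (forall y. ~T(y)) & (exists z. C(z,z))
Pull the quantifiers to the front (each side's bound variable is not free in the other side):
  forall y. exists z. (~T(y) & C(z,z))
The quantifier exists y sits under an odd number of negations, so it flips to forall y.

universal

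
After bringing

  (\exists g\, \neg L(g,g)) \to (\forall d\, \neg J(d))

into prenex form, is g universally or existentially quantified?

First replace A → B with ¬A ∨ B.
  \neg (\exists g\, \neg L(g,g)) \lor (\forall d\, \neg J(d))
Push ¬ through the quantifiers and connectives to reach negation normal form:
  (\forall g\, L(g,g)) \lor (\forall d\, \neg J(d))
All bound variables are already distinct, so no renaming is needed.
Extract every quantifier outward, since the variables are now distinct and don't occur free across branches:
  \forall g\, \forall d\, (L(g,g) \lor \neg J(d))
The quantifier \exists g sits under an odd number of negations (counting the antecedent side of each →), so it flips to \forall g.

universal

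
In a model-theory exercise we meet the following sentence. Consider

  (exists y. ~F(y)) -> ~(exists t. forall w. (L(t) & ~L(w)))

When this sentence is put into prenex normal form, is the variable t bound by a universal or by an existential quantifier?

universal

First replace A → B with ¬A ∨ B.
  ~(exists y. ~F(y)) | ~(exists t. forall w. (L(t) & ~L(w)))
Move each ¬ inward, flipping quantifiers it crosses:
  (forall y. F(y)) | (forall t. exists w. (~L(t) | L(w)))
Pull the quantifiers to the front (each side's bound variable is not free in the other side):
  forall y. forall t. exists w. (F(y) | ~L(t) | L(w))
The quantifier exists t sits under an odd number of negations (counting the antecedent side of each →), so it flips to forall t.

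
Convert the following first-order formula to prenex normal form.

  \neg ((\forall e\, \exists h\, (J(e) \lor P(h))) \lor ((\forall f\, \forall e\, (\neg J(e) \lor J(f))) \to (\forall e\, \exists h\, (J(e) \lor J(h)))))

Eliminate → and ↔ using ¬ and ∨.
  \neg ((\forall e\, \exists h\, (J(e) \lor P(h))) \lor \neg (\forall f\, \forall e\, (\neg J(e) \lor J(f))) \lor (\forall e\, \exists h\, (J(e) \lor J(h))))
Push ¬ through the quantifiers and connectives to reach negation normal form:
  (\exists e\, \forall h\, (\neg J(e) \land \neg P(h))) \land (\forall f\, \forall e\, (\neg J(e) \lor J(f))) \land (\exists e\, \forall h\, (\neg J(e) \land \neg J(h)))
Give each quantifier a distinct variable: e↦t, e↦w, h↦z1.
  (\exists e\, \forall h\, (\neg J(e) \land \neg P(h))) \land (\forall f\, \forall t\, (\neg J(t) \lor J(f))) \land (\exists w\, \forall z1\, (\neg J(w) \land \neg J(z1)))
Pull the quantifiers to the front (each side's bound variable is not free in the other side):
  \exists e\, \forall h\, \forall f\, \forall t\, \exists w\, \forall z1\, (\neg J(e) \land \neg P(h) \land (\neg J(t) \lor J(f)) \land \neg J(w) \land \neg J(z1))

\exists e\, \forall h\, \forall f\, \forall t\, \exists w\, \forall z1\, (\neg J(e) \land \neg P(h) \land (\neg J(t) \lor J(f)) \land \neg J(w) \land \neg J(z1))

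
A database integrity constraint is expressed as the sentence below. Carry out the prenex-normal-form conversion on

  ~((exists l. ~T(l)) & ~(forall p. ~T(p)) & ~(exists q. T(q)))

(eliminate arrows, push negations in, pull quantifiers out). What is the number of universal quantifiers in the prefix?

Drive negations inward (¬∀x A ≡ ∃x ¬A, ¬∃x A ≡ ∀x ¬A, De Morgan for ∧/∨):
  (forall l. T(l)) | (forall p. ~T(p)) | (exists q. T(q))
All bound variables are already distinct, so no renaming is needed.
Finally move all quantifiers to the prefix:
  forall l. forall p. exists q. (T(l) | ~T(p) | T(q))
The prefix is forall l forall p exists q: 2 universal, 1 existential.

2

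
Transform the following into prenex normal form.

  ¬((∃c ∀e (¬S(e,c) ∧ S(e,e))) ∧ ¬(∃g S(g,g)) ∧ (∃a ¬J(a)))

Drive negations inward (¬∀x A ≡ ∃x ¬A, ¬∃x A ≡ ∀x ¬A, De Morgan for ∧/∨):
  (∀c ∃e (S(e,c) ∨ ¬S(e,e))) ∨ (∃g S(g,g)) ∨ (∀a J(a))
All bound variables are already distinct, so no renaming is needed.
Extract every quantifier outward, since the variables are now distinct and don't occur free across branches:
  ∀c ∃e ∃g ∀a (S(e,c) ∨ ¬S(e,e) ∨ S(g,g) ∨ J(a))

∀c ∃e ∃g ∀a (S(e,c) ∨ ¬S(e,e) ∨ S(g,g) ∨ J(a))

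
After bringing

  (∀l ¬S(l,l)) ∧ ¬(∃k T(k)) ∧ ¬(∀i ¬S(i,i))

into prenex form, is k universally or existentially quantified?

Move each ¬ inward, flipping quantifiers it crosses:
  (∀l ¬S(l,l)) ∧ (∀k ¬T(k)) ∧ (∃i S(i,i))
All bound variables are already distinct, so no renaming is needed.
Finally move all quantifiers to the prefix:
  ∀l ∀k ∃i (¬S(l,l) ∧ ¬T(k) ∧ S(i,i))
The quantifier ∃k sits under an odd number of negations, so it flips to ∀k.

universal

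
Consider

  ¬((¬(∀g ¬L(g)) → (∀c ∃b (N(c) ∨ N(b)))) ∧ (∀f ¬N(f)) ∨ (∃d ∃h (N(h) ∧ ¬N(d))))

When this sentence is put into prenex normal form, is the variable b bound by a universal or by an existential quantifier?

universal

First replace A → B with ¬A ∨ B.
  ¬((¬¬(∀g ¬L(g)) ∨ (∀c ∃b (N(c) ∨ N(b)))) ∧ (∀f ¬N(f)) ∨ (∃d ∃h (N(h) ∧ ¬N(d))))
Push ¬ through the quantifiers and connectives to reach negation normal form:
  ((∃g L(g)) ∧ (∃c ∀b (¬N(c) ∧ ¬N(b))) ∨ (∃f N(f))) ∧ (∀d ∀h (¬N(h) ∨ N(d)))
All bound variables are already distinct, so no renaming is needed.
Extract every quantifier outward, since the variables are now distinct and don't occur free across branches:
  ∃g ∃c ∀b ∃f ∀d ∀h ((L(g) ∧ ¬N(c) ∧ ¬N(b) ∨ N(f)) ∧ (¬N(h) ∨ N(d)))
The quantifier ∃b sits under an odd number of negations (counting the antecedent side of each →), so it flips to ∀b.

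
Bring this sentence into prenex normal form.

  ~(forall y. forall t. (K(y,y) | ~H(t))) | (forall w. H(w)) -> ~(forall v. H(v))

forall y. forall t. exists w. exists v. ((K(y,y) | ~H(t)) & ~H(w) | ~H(v))

First replace A → B with ¬A ∨ B.
  ~(~(forall y. forall t. (K(y,y) | ~H(t))) | (forall w. H(w))) | ~(forall v. H(v))
Drive negations inward (¬∀x A ≡ ∃x ¬A, ¬∃x A ≡ ∀x ¬A, De Morgan for ∧/∨):
  (forall y. forall t. (K(y,y) | ~H(t))) & (exists w. ~H(w)) | (exists v. ~H(v))
Finally move all quantifiers to the prefix:
  forall y. forall t. exists w. exists v. ((K(y,y) | ~H(t)) & ~H(w) | ~H(v))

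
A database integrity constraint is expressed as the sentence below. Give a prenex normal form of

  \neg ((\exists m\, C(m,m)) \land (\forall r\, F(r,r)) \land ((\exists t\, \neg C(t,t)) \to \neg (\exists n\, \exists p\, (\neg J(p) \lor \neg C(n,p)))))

Eliminate → and ↔ using ¬ and ∨.
  \neg ((\exists m\, C(m,m)) \land (\forall r\, F(r,r)) \land (\neg (\exists t\, \neg C(t,t)) \lor \neg (\exists n\, \exists p\, (\neg J(p) \lor \neg C(n,p)))))
Push ¬ through the quantifiers and connectives to reach negation normal form:
  (\forall m\, \neg C(m,m)) \lor (\exists r\, \neg F(r,r)) \lor (\exists t\, \neg C(t,t)) \land (\exists n\, \exists p\, (\neg J(p) \lor \neg C(n,p)))
Pull the quantifiers to the front (each side's bound variable is not free in the other side):
  \forall m\, \exists r\, \exists t\, \exists n\, \exists p\, (\neg C(m,m) \lor \neg F(r,r) \lor \neg C(t,t) \land (\neg J(p) \lor \neg C(n,p)))

\forall m\, \exists r\, \exists t\, \exists n\, \exists p\, (\neg C(m,m) \lor \neg F(r,r) \lor \neg C(t,t) \land (\neg J(p) \lor \neg C(n,p)))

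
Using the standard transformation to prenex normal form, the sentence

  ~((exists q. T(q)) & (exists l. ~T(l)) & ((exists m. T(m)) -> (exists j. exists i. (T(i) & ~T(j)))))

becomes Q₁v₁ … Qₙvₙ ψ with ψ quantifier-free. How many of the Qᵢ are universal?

4

Eliminate → and ↔ using ¬ and ∨.
  ~((exists q. T(q)) & (exists l. ~T(l)) & (~(exists m. T(m)) | (exists j. exists i. (T(i) & ~T(j)))))
Move each ¬ inward, flipping quantifiers it crosses:
  (forall q. ~T(q)) | (forall l. T(l)) | (exists m. T(m)) & (forall j. forall i. (~T(i) | T(j)))
Extract every quantifier outward, since the variables are now distinct and don't occur free across branches:
  forall q. forall l. exists m. forall j. forall i. (~T(q) | T(l) | T(m) & (~T(i) | T(j)))
The prefix is forall q forall l exists m forall j forall i: 4 universal, 1 existential.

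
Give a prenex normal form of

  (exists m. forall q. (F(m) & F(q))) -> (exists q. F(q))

forall m. exists q. exists z1. (~F(m) | ~F(q) | F(z1))

Eliminate → and ↔ using ¬ and ∨.
  ~(exists m. forall q. (F(m) & F(q))) | (exists q. F(q))
Push ¬ through the quantifiers and connectives to reach negation normal form:
  (forall m. exists q. (~F(m) | ~F(q))) | (exists q. F(q))
Rename bound variables to avoid capture: q↦z1.
  (forall m. exists q. (~F(m) | ~F(q))) | (exists z1. F(z1))
Pull the quantifiers to the front (each side's bound variable is not free in the other side):
  forall m. exists q. exists z1. (~F(m) | ~F(q) | F(z1))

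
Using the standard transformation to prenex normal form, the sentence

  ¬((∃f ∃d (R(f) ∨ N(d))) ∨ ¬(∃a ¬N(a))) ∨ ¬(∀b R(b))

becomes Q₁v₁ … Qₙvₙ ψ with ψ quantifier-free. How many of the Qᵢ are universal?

2

Move each ¬ inward, flipping quantifiers it crosses:
  (∀f ∀d (¬R(f) ∧ ¬N(d))) ∧ (∃a ¬N(a)) ∨ (∃b ¬R(b))
Extract every quantifier outward, since the variables are now distinct and don't occur free across branches:
  ∀f ∀d ∃a ∃b (¬R(f) ∧ ¬N(d) ∧ ¬N(a) ∨ ¬R(b))
The prefix is ∀f ∀d ∃a ∃b: 2 universal, 2 existential.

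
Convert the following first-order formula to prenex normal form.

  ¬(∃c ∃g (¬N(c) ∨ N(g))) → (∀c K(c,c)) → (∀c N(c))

Rewrite implications/biconditionals: A → B as ¬A ∨ B.
  ¬¬(∃c ∃g (¬N(c) ∨ N(g))) ∨ ¬(∀c K(c,c)) ∨ (∀c N(c))
Push ¬ through the quantifiers and connectives to reach negation normal form:
  (∃c ∃g (¬N(c) ∨ N(g))) ∨ (∃c ¬K(c,c)) ∨ (∀c N(c))
Standardize variables apart so no two quantifiers bind the same name: c↦t, c↦v1.
  (∃c ∃g (¬N(c) ∨ N(g))) ∨ (∃t ¬K(t,t)) ∨ (∀v1 N(v1))
Extract every quantifier outward, since the variables are now distinct and don't occur free across branches:
  ∃c ∃g ∃t ∀v1 (¬N(c) ∨ N(g) ∨ ¬K(t,t) ∨ N(v1))

∃c ∃g ∃t ∀v1 (¬N(c) ∨ N(g) ∨ ¬K(t,t) ∨ N(v1))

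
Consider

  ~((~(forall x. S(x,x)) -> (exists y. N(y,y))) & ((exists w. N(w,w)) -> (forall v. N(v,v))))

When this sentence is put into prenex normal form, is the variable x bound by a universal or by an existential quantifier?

Rewrite implications/biconditionals: A → B as ¬A ∨ B.
  ~((~~(forall x. S(x,x)) | (exists y. N(y,y))) & (~(exists w. N(w,w)) | (forall v. N(v,v))))
Push ¬ through the quantifiers and connectives to reach negation normal form:
  (exists x. ~S(x,x)) & (forall y. ~N(y,y)) | (exists w. N(w,w)) & (exists v. ~N(v,v))
All bound variables are already distinct, so no renaming is needed.
Extract every quantifier outward, since the variables are now distinct and don't occur free across branches:
  exists x. forall y. exists w. exists v. (~S(x,x) & ~N(y,y) | N(w,w) & ~N(v,v))
The quantifier forall x sits under an odd number of negations (counting the antecedent side of each →), so it flips to exists x.

existential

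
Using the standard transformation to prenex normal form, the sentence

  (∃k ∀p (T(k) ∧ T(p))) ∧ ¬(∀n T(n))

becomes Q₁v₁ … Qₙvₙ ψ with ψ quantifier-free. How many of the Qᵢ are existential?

Move each ¬ inward, flipping quantifiers it crosses:
  (∃k ∀p (T(k) ∧ T(p))) ∧ (∃n ¬T(n))
Pull the quantifiers to the front (each side's bound variable is not free in the other side):
  ∃k ∀p ∃n (T(k) ∧ T(p) ∧ ¬T(n))
The prefix is ∃k ∀p ∃n: 1 universal, 2 existential.

2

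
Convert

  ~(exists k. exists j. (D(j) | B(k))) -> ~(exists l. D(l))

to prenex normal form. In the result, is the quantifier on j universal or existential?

existential

Eliminate → and ↔ using ¬ and ∨.
  ~~(exists k. exists j. (D(j) | B(k))) | ~(exists l. D(l))
Push ¬ through the quantifiers and connectives to reach negation normal form:
  (exists k. exists j. (D(j) | B(k))) | (forall l. ~D(l))
Finally move all quantifiers to the prefix:
  exists k. exists j. forall l. (D(j) | B(k) | ~D(l))
The quantifier exists j sits under an even number of negations (counting the antecedent side of each →), so it remains existential.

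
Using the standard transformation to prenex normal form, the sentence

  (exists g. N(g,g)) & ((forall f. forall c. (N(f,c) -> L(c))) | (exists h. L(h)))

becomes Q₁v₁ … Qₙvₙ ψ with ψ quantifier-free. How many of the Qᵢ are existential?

First replace A → B with ¬A ∨ B.
  (exists g. N(g,g)) & ((forall f. forall c. (~N(f,c) | L(c))) | (exists h. L(h)))
All bound variables are already distinct, so no renaming is needed.
Finally move all quantifiers to the prefix:
  exists g. forall f. forall c. exists h. (N(g,g) & (~N(f,c) | L(c) | L(h)))
The prefix is exists g forall f forall c exists h: 2 universal, 2 existential.

2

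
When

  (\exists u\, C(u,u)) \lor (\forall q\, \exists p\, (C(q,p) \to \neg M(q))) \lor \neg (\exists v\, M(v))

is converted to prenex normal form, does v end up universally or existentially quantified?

First replace A → B with ¬A ∨ B.
  (\exists u\, C(u,u)) \lor (\forall q\, \exists p\, (\neg C(q,p) \lor \neg M(q))) \lor \neg (\exists v\, M(v))
Drive negations inward (¬∀x A ≡ ∃x ¬A, ¬∃x A ≡ ∀x ¬A, De Morgan for ∧/∨):
  (\exists u\, C(u,u)) \lor (\forall q\, \exists p\, (\neg C(q,p) \lor \neg M(q))) \lor (\forall v\, \neg M(v))
All bound variables are already distinct, so no renaming is needed.
Extract every quantifier outward, since the variables are now distinct and don't occur free across branches:
  \exists u\, \forall q\, \exists p\, \forall v\, (C(u,u) \lor \neg C(q,p) \lor \neg M(q) \lor \neg M(v))
The quantifier \exists v sits under an odd number of negations (counting the antecedent side of each →), so it flips to \forall v.

universal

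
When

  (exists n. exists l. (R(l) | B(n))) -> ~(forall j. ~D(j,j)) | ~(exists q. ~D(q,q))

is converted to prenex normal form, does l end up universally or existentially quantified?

First replace A → B with ¬A ∨ B.
  ~(exists n. exists l. (R(l) | B(n))) | ~(forall j. ~D(j,j)) | ~(exists q. ~D(q,q))
Push ¬ through the quantifiers and connectives to reach negation normal form:
  (forall n. forall l. (~R(l) & ~B(n))) | (exists j. D(j,j)) | (forall q. D(q,q))
All bound variables are already distinct, so no renaming is needed.
Finally move all quantifiers to the prefix:
  forall n. forall l. exists j. forall q. (~R(l) & ~B(n) | D(j,j) | D(q,q))
The quantifier exists l sits under an odd number of negations (counting the antecedent side of each →), so it flips to forall l.

universal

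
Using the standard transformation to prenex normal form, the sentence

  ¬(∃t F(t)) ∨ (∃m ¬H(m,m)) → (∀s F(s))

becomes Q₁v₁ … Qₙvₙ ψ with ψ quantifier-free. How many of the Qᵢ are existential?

1

First replace A → B with ¬A ∨ B.
  ¬(¬(∃t F(t)) ∨ (∃m ¬H(m,m))) ∨ (∀s F(s))
Move each ¬ inward, flipping quantifiers it crosses:
  (∃t F(t)) ∧ (∀m H(m,m)) ∨ (∀s F(s))
Extract every quantifier outward, since the variables are now distinct and don't occur free across branches:
  ∃t ∀m ∀s (F(t) ∧ H(m,m) ∨ F(s))
The prefix is ∃t ∀m ∀s: 2 universal, 1 existential.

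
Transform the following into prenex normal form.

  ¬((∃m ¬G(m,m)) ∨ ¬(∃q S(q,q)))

∀m ∃q (G(m,m) ∧ S(q,q))

Move each ¬ inward, flipping quantifiers it crosses:
  (∀m G(m,m)) ∧ (∃q S(q,q))
All bound variables are already distinct, so no renaming is needed.
Pull the quantifiers to the front (each side's bound variable is not free in the other side):
  ∀m ∃q (G(m,m) ∧ S(q,q))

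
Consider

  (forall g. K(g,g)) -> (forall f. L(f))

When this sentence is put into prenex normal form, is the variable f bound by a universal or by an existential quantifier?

Rewrite implications/biconditionals: A → B as ¬A ∨ B.
  ~(forall g. K(g,g)) | (forall f. L(f))
Drive negations inward (¬∀x A ≡ ∃x ¬A, ¬∃x A ≡ ∀x ¬A, De Morgan for ∧/∨):
  (exists g. ~K(g,g)) | (forall f. L(f))
Extract every quantifier outward, since the variables are now distinct and don't occur free across branches:
  exists g. forall f. (~K(g,g) | L(f))
The quantifier forall f sits under an even number of negations (counting the antecedent side of each →), so it remains universal.

universal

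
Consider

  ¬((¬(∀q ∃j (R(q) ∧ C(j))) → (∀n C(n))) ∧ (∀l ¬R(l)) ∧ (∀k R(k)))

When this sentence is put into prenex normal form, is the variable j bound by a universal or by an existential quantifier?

Rewrite implications/biconditionals: A → B as ¬A ∨ B.
  ¬((¬¬(∀q ∃j (R(q) ∧ C(j))) ∨ (∀n C(n))) ∧ (∀l ¬R(l)) ∧ (∀k R(k)))
Move each ¬ inward, flipping quantifiers it crosses:
  (∃q ∀j (¬R(q) ∨ ¬C(j))) ∧ (∃n ¬C(n)) ∨ (∃l R(l)) ∨ (∃k ¬R(k))
Finally move all quantifiers to the prefix:
  ∃q ∀j ∃n ∃l ∃k ((¬R(q) ∨ ¬C(j)) ∧ ¬C(n) ∨ R(l) ∨ ¬R(k))
The quantifier ∃j sits under an odd number of negations (counting the antecedent side of each →), so it flips to ∀j.

universal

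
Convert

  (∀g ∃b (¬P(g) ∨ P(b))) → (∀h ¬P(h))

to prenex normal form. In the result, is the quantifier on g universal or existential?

existential

First replace A → B with ¬A ∨ B.
  ¬(∀g ∃b (¬P(g) ∨ P(b))) ∨ (∀h ¬P(h))
Move each ¬ inward, flipping quantifiers it crosses:
  (∃g ∀b (P(g) ∧ ¬P(b))) ∨ (∀h ¬P(h))
Finally move all quantifiers to the prefix:
  ∃g ∀b ∀h (P(g) ∧ ¬P(b) ∨ ¬P(h))
The quantifier ∀g sits under an odd number of negations (counting the antecedent side of each →), so it flips to ∃g.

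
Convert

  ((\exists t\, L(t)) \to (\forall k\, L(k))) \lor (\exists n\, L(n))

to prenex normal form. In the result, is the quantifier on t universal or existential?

First replace A → B with ¬A ∨ B.
  \neg (\exists t\, L(t)) \lor (\forall k\, L(k)) \lor (\exists n\, L(n))
Move each ¬ inward, flipping quantifiers it crosses:
  (\forall t\, \neg L(t)) \lor (\forall k\, L(k)) \lor (\exists n\, L(n))
All bound variables are already distinct, so no renaming is needed.
Pull the quantifiers to the front (each side's bound variable is not free in the other side):
  \forall t\, \forall k\, \exists n\, (\neg L(t) \lor L(k) \lor L(n))
The quantifier \exists t sits under an odd number of negations (counting the antecedent side of each →), so it flips to \forall t.

universal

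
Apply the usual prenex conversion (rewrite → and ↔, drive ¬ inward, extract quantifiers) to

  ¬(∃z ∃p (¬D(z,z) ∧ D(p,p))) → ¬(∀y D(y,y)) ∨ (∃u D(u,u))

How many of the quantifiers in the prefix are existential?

4

Eliminate → and ↔ using ¬ and ∨.
  ¬¬(∃z ∃p (¬D(z,z) ∧ D(p,p))) ∨ ¬(∀y D(y,y)) ∨ (∃u D(u,u))
Push ¬ through the quantifiers and connectives to reach negation normal form:
  (∃z ∃p (¬D(z,z) ∧ D(p,p))) ∨ (∃y ¬D(y,y)) ∨ (∃u D(u,u))
All bound variables are already distinct, so no renaming is needed.
Extract every quantifier outward, since the variables are now distinct and don't occur free across branches:
  ∃z ∃p ∃y ∃u (¬D(z,z) ∧ D(p,p) ∨ ¬D(y,y) ∨ D(u,u))
The prefix is ∃z ∃p ∃y ∃u: 0 universal, 4 existential.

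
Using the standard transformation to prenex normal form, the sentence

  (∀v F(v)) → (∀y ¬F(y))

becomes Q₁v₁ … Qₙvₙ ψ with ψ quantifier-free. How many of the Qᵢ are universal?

1

Rewrite implications/biconditionals: A → B as ¬A ∨ B.
  ¬(∀v F(v)) ∨ (∀y ¬F(y))
Move each ¬ inward, flipping quantifiers it crosses:
  (∃v ¬F(v)) ∨ (∀y ¬F(y))
Finally move all quantifiers to the prefix:
  ∃v ∀y (¬F(v) ∨ ¬F(y))
The prefix is ∃v ∀y: 1 universal, 1 existential.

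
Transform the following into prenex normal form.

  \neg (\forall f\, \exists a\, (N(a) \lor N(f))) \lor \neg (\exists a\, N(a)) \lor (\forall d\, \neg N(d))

Push ¬ through the quantifiers and connectives to reach negation normal form:
  (\exists f\, \forall a\, (\neg N(a) \land \neg N(f))) \lor (\forall a\, \neg N(a)) \lor (\forall d\, \neg N(d))
Give each quantifier a distinct variable: a↦b.
  (\exists f\, \forall a\, (\neg N(a) \land \neg N(f))) \lor (\forall b\, \neg N(b)) \lor (\forall d\, \neg N(d))
Extract every quantifier outward, since the variables are now distinct and don't occur free across branches:
  \exists f\, \forall a\, \forall b\, \forall d\, (\neg N(a) \land \neg N(f) \lor \neg N(b) \lor \neg N(d))

\exists f\, \forall a\, \forall b\, \forall d\, (\neg N(a) \land \neg N(f) \lor \neg N(b) \lor \neg N(d))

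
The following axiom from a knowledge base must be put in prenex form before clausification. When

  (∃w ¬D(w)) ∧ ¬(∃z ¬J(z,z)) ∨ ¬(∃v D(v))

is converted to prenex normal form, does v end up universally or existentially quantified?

Push ¬ through the quantifiers and connectives to reach negation normal form:
  (∃w ¬D(w)) ∧ (∀z J(z,z)) ∨ (∀v ¬D(v))
Pull the quantifiers to the front (each side's bound variable is not free in the other side):
  ∃w ∀z ∀v (¬D(w) ∧ J(z,z) ∨ ¬D(v))
The quantifier ∃v sits under an odd number of negations, so it flips to ∀v.

universal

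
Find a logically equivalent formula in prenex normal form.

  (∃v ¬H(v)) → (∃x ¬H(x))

Rewrite implications/biconditionals: A → B as ¬A ∨ B.
  ¬(∃v ¬H(v)) ∨ (∃x ¬H(x))
Drive negations inward (¬∀x A ≡ ∃x ¬A, ¬∃x A ≡ ∀x ¬A, De Morgan for ∧/∨):
  (∀v H(v)) ∨ (∃x ¬H(x))
All bound variables are already distinct, so no renaming is needed.
Extract every quantifier outward, since the variables are now distinct and don't occur free across branches:
  ∀v ∃x (H(v) ∨ ¬H(x))

∀v ∃x (H(v) ∨ ¬H(x))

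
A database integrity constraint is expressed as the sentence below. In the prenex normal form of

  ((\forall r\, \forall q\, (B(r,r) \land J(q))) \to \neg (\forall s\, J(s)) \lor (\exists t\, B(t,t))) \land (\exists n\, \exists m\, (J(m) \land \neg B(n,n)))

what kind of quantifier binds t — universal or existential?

First replace A → B with ¬A ∨ B.
  (\neg (\forall r\, \forall q\, (B(r,r) \land J(q))) \lor \neg (\forall s\, J(s)) \lor (\exists t\, B(t,t))) \land (\exists n\, \exists m\, (J(m) \land \neg B(n,n)))
Push ¬ through the quantifiers and connectives to reach negation normal form:
  ((\exists r\, \exists q\, (\neg B(r,r) \lor \neg J(q))) \lor (\exists s\, \neg J(s)) \lor (\exists t\, B(t,t))) \land (\exists n\, \exists m\, (J(m) \land \neg B(n,n)))
All bound variables are already distinct, so no renaming is needed.
Finally move all quantifiers to the prefix:
  \exists r\, \exists q\, \exists s\, \exists t\, \exists n\, \exists m\, ((\neg B(r,r) \lor \neg J(q) \lor \neg J(s) \lor B(t,t)) \land J(m) \land \neg B(n,n))
The quantifier \exists t sits under an even number of negations (counting the antecedent side of each →), so it remains existential.

existential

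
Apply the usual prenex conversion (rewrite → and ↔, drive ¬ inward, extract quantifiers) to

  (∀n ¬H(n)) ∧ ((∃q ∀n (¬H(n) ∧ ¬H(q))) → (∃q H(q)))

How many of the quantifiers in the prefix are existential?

First replace A → B with ¬A ∨ B.
  (∀n ¬H(n)) ∧ (¬(∃q ∀n (¬H(n) ∧ ¬H(q))) ∨ (∃q H(q)))
Move each ¬ inward, flipping quantifiers it crosses:
  (∀n ¬H(n)) ∧ ((∀q ∃n (H(n) ∨ H(q))) ∨ (∃q H(q)))
Rename bound variables to avoid capture: n↦w1, q↦x.
  (∀n ¬H(n)) ∧ ((∀q ∃w1 (H(w1) ∨ H(q))) ∨ (∃x H(x)))
Extract every quantifier outward, since the variables are now distinct and don't occur free across branches:
  ∀n ∀q ∃w1 ∃x (¬H(n) ∧ (H(w1) ∨ H(q) ∨ H(x)))
The prefix is ∀n ∀q ∃w1 ∃x: 2 universal, 2 existential.

2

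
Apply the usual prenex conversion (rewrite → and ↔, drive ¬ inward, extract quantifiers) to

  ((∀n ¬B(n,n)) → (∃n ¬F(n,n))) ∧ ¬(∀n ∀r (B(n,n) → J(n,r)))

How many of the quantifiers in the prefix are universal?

0

First replace A → B with ¬A ∨ B.
  (¬(∀n ¬B(n,n)) ∨ (∃n ¬F(n,n))) ∧ ¬(∀n ∀r (¬B(n,n) ∨ J(n,r)))
Drive negations inward (¬∀x A ≡ ∃x ¬A, ¬∃x A ≡ ∀x ¬A, De Morgan for ∧/∨):
  ((∃n B(n,n)) ∨ (∃n ¬F(n,n))) ∧ (∃n ∃r (B(n,n) ∧ ¬J(n,r)))
Give each quantifier a distinct variable: n↦v1, n↦a.
  ((∃n B(n,n)) ∨ (∃v1 ¬F(v1,v1))) ∧ (∃a ∃r (B(a,a) ∧ ¬J(a,r)))
Finally move all quantifiers to the prefix:
  ∃n ∃v1 ∃a ∃r ((B(n,n) ∨ ¬F(v1,v1)) ∧ B(a,a) ∧ ¬J(a,r))
The prefix is ∃n ∃v1 ∃a ∃r: 0 universal, 4 existential.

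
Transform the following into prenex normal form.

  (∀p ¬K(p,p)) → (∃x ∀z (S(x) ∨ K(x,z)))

Rewrite implications/biconditionals: A → B as ¬A ∨ B.
  ¬(∀p ¬K(p,p)) ∨ (∃x ∀z (S(x) ∨ K(x,z)))
Push ¬ through the quantifiers and connectives to reach negation normal form:
  (∃p K(p,p)) ∨ (∃x ∀z (S(x) ∨ K(x,z)))
Pull the quantifiers to the front (each side's bound variable is not free in the other side):
  ∃p ∃x ∀z (K(p,p) ∨ S(x) ∨ K(x,z))

∃p ∃x ∀z (K(p,p) ∨ S(x) ∨ K(x,z))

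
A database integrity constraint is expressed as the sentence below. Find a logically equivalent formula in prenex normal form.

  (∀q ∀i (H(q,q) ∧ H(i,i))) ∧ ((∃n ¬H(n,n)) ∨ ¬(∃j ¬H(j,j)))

∀q ∀i ∃n ∀j (H(q,q) ∧ H(i,i) ∧ (¬H(n,n) ∨ H(j,j)))

Move each ¬ inward, flipping quantifiers it crosses:
  (∀q ∀i (H(q,q) ∧ H(i,i))) ∧ ((∃n ¬H(n,n)) ∨ (∀j H(j,j)))
Finally move all quantifiers to the prefix:
  ∀q ∀i ∃n ∀j (H(q,q) ∧ H(i,i) ∧ (¬H(n,n) ∨ H(j,j)))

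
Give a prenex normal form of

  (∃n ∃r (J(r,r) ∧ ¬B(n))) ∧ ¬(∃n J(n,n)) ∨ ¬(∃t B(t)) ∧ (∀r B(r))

∃n ∃r ∀v ∀t ∀p (J(r,r) ∧ ¬B(n) ∧ ¬J(v,v) ∨ ¬B(t) ∧ B(p))

Drive negations inward (¬∀x A ≡ ∃x ¬A, ¬∃x A ≡ ∀x ¬A, De Morgan for ∧/∨):
  (∃n ∃r (J(r,r) ∧ ¬B(n))) ∧ (∀n ¬J(n,n)) ∨ (∀t ¬B(t)) ∧ (∀r B(r))
Rename bound variables to avoid capture: n↦v, r↦p.
  (∃n ∃r (J(r,r) ∧ ¬B(n))) ∧ (∀v ¬J(v,v)) ∨ (∀t ¬B(t)) ∧ (∀p B(p))
Finally move all quantifiers to the prefix:
  ∃n ∃r ∀v ∀t ∀p (J(r,r) ∧ ¬B(n) ∧ ¬J(v,v) ∨ ¬B(t) ∧ B(p))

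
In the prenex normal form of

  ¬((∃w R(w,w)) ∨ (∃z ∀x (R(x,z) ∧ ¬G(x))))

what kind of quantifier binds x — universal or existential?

Move each ¬ inward, flipping quantifiers it crosses:
  (∀w ¬R(w,w)) ∧ (∀z ∃x (¬R(x,z) ∨ G(x)))
Extract every quantifier outward, since the variables are now distinct and don't occur free across branches:
  ∀w ∀z ∃x (¬R(w,w) ∧ (¬R(x,z) ∨ G(x)))
The quantifier ∀x sits under an odd number of negations, so it flips to ∃x.

existential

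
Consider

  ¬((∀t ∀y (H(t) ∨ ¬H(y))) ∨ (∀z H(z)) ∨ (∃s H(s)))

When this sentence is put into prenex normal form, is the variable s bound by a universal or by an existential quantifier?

Drive negations inward (¬∀x A ≡ ∃x ¬A, ¬∃x A ≡ ∀x ¬A, De Morgan for ∧/∨):
  (∃t ∃y (¬H(t) ∧ H(y))) ∧ (∃z ¬H(z)) ∧ (∀s ¬H(s))
Extract every quantifier outward, since the variables are now distinct and don't occur free across branches:
  ∃t ∃y ∃z ∀s (¬H(t) ∧ H(y) ∧ ¬H(z) ∧ ¬H(s))
The quantifier ∃s sits under an odd number of negations, so it flips to ∀s.

universal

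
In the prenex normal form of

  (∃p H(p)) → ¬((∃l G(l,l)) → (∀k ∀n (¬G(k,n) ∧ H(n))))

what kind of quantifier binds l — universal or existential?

existential

First replace A → B with ¬A ∨ B.
  ¬(∃p H(p)) ∨ ¬(¬(∃l G(l,l)) ∨ (∀k ∀n (¬G(k,n) ∧ H(n))))
Push ¬ through the quantifiers and connectives to reach negation normal form:
  (∀p ¬H(p)) ∨ (∃l G(l,l)) ∧ (∃k ∃n (G(k,n) ∨ ¬H(n)))
All bound variables are already distinct, so no renaming is needed.
Pull the quantifiers to the front (each side's bound variable is not free in the other side):
  ∀p ∃l ∃k ∃n (¬H(p) ∨ G(l,l) ∧ (G(k,n) ∨ ¬H(n)))
The quantifier ∃l sits under an even number of negations (counting the antecedent side of each →), so it remains existential.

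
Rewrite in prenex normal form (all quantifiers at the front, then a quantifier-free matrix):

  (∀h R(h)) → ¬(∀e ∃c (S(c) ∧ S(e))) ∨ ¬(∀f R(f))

∃h ∃e ∀c ∃f (¬R(h) ∨ ¬S(c) ∨ ¬S(e) ∨ ¬R(f))

Eliminate → and ↔ using ¬ and ∨.
  ¬(∀h R(h)) ∨ ¬(∀e ∃c (S(c) ∧ S(e))) ∨ ¬(∀f R(f))
Push ¬ through the quantifiers and connectives to reach negation normal form:
  (∃h ¬R(h)) ∨ (∃e ∀c (¬S(c) ∨ ¬S(e))) ∨ (∃f ¬R(f))
Pull the quantifiers to the front (each side's bound variable is not free in the other side):
  ∃h ∃e ∀c ∃f (¬R(h) ∨ ¬S(c) ∨ ¬S(e) ∨ ¬R(f))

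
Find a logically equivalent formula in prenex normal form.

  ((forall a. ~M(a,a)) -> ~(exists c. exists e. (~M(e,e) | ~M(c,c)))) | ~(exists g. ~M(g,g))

exists a. forall c. forall e. forall g. (M(a,a) | M(e,e) & M(c,c) | M(g,g))

Rewrite implications/biconditionals: A → B as ¬A ∨ B.
  ~(forall a. ~M(a,a)) | ~(exists c. exists e. (~M(e,e) | ~M(c,c))) | ~(exists g. ~M(g,g))
Push ¬ through the quantifiers and connectives to reach negation normal form:
  (exists a. M(a,a)) | (forall c. forall e. (M(e,e) & M(c,c))) | (forall g. M(g,g))
All bound variables are already distinct, so no renaming is needed.
Pull the quantifiers to the front (each side's bound variable is not free in the other side):
  exists a. forall c. forall e. forall g. (M(a,a) | M(e,e) & M(c,c) | M(g,g))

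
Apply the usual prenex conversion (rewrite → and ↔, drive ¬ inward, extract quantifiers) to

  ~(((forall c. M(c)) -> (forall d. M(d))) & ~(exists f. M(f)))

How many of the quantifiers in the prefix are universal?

1

First replace A → B with ¬A ∨ B.
  ~((~(forall c. M(c)) | (forall d. M(d))) & ~(exists f. M(f)))
Move each ¬ inward, flipping quantifiers it crosses:
  (forall c. M(c)) & (exists d. ~M(d)) | (exists f. M(f))
Finally move all quantifiers to the prefix:
  forall c. exists d. exists f. (M(c) & ~M(d) | M(f))
The prefix is forall c exists d exists f: 1 universal, 2 existential.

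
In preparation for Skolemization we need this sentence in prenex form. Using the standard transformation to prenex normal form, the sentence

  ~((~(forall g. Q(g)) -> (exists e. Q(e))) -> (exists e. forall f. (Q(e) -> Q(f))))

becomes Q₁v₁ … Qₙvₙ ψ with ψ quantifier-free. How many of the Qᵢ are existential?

2

Eliminate → and ↔ using ¬ and ∨.
  ~(~(~~(forall g. Q(g)) | (exists e. Q(e))) | (exists e. forall f. (~Q(e) | Q(f))))
Push ¬ through the quantifiers and connectives to reach negation normal form:
  ((forall g. Q(g)) | (exists e. Q(e))) & (forall e. exists f. (Q(e) & ~Q(f)))
Standardize variables apart so no two quantifiers bind the same name: e↦w1.
  ((forall g. Q(g)) | (exists e. Q(e))) & (forall w1. exists f. (Q(w1) & ~Q(f)))
Extract every quantifier outward, since the variables are now distinct and don't occur free across branches:
  forall g. exists e. forall w1. exists f. ((Q(g) | Q(e)) & Q(w1) & ~Q(f))
The prefix is forall g exists e forall w1 exists f: 2 universal, 2 existential.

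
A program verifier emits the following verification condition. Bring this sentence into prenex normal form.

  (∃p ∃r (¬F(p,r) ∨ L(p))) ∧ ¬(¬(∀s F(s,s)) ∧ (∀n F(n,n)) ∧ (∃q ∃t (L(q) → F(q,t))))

First replace A → B with ¬A ∨ B.
  (∃p ∃r (¬F(p,r) ∨ L(p))) ∧ ¬(¬(∀s F(s,s)) ∧ (∀n F(n,n)) ∧ (∃q ∃t (¬L(q) ∨ F(q,t))))
Drive negations inward (¬∀x A ≡ ∃x ¬A, ¬∃x A ≡ ∀x ¬A, De Morgan for ∧/∨):
  (∃p ∃r (¬F(p,r) ∨ L(p))) ∧ ((∀s F(s,s)) ∨ (∃n ¬F(n,n)) ∨ (∀q ∀t (L(q) ∧ ¬F(q,t))))
All bound variables are already distinct, so no renaming is needed.
Extract every quantifier outward, since the variables are now distinct and don't occur free across branches:
  ∃p ∃r ∀s ∃n ∀q ∀t ((¬F(p,r) ∨ L(p)) ∧ (F(s,s) ∨ ¬F(n,n) ∨ L(q) ∧ ¬F(q,t)))

∃p ∃r ∀s ∃n ∀q ∀t ((¬F(p,r) ∨ L(p)) ∧ (F(s,s) ∨ ¬F(n,n) ∨ L(q) ∧ ¬F(q,t)))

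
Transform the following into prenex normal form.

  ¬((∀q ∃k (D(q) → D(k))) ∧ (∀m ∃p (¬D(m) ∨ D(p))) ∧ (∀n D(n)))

Rewrite implications/biconditionals: A → B as ¬A ∨ B.
  ¬((∀q ∃k (¬D(q) ∨ D(k))) ∧ (∀m ∃p (¬D(m) ∨ D(p))) ∧ (∀n D(n)))
Push ¬ through the quantifiers and connectives to reach negation normal form:
  (∃q ∀k (D(q) ∧ ¬D(k))) ∨ (∃m ∀p (D(m) ∧ ¬D(p))) ∨ (∃n ¬D(n))
All bound variables are already distinct, so no renaming is needed.
Extract every quantifier outward, since the variables are now distinct and don't occur free across branches:
  ∃q ∀k ∃m ∀p ∃n (D(q) ∧ ¬D(k) ∨ D(m) ∧ ¬D(p) ∨ ¬D(n))

∃q ∀k ∃m ∀p ∃n (D(q) ∧ ¬D(k) ∨ D(m) ∧ ¬D(p) ∨ ¬D(n))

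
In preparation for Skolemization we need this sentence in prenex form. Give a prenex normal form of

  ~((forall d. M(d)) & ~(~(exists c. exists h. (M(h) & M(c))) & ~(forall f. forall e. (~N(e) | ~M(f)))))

Push ¬ through the quantifiers and connectives to reach negation normal form:
  (exists d. ~M(d)) | (forall c. forall h. (~M(h) | ~M(c))) & (exists f. exists e. (N(e) & M(f)))
Extract every quantifier outward, since the variables are now distinct and don't occur free across branches:
  exists d. forall c. forall h. exists f. exists e. (~M(d) | (~M(h) | ~M(c)) & N(e) & M(f))

exists d. forall c. forall h. exists f. exists e. (~M(d) | (~M(h) | ~M(c)) & N(e) & M(f))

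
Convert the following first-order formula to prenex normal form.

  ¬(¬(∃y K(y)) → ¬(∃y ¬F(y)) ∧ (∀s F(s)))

∀y ∃x1 ∃s (¬K(y) ∧ (¬F(x1) ∨ ¬F(s)))

Eliminate → and ↔ using ¬ and ∨.
  ¬(¬¬(∃y K(y)) ∨ ¬(∃y ¬F(y)) ∧ (∀s F(s)))
Drive negations inward (¬∀x A ≡ ∃x ¬A, ¬∃x A ≡ ∀x ¬A, De Morgan for ∧/∨):
  (∀y ¬K(y)) ∧ ((∃y ¬F(y)) ∨ (∃s ¬F(s)))
Rename bound variables to avoid capture: y↦x1.
  (∀y ¬K(y)) ∧ ((∃x1 ¬F(x1)) ∨ (∃s ¬F(s)))
Pull the quantifiers to the front (each side's bound variable is not free in the other side):
  ∀y ∃x1 ∃s (¬K(y) ∧ (¬F(x1) ∨ ¬F(s)))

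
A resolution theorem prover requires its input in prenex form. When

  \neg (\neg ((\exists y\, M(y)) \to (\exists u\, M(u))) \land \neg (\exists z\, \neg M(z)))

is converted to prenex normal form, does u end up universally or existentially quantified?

Eliminate → and ↔ using ¬ and ∨.
  \neg (\neg (\neg (\exists y\, M(y)) \lor (\exists u\, M(u))) \land \neg (\exists z\, \neg M(z)))
Push ¬ through the quantifiers and connectives to reach negation normal form:
  (\forall y\, \neg M(y)) \lor (\exists u\, M(u)) \lor (\exists z\, \neg M(z))
Pull the quantifiers to the front (each side's bound variable is not free in the other side):
  \forall y\, \exists u\, \exists z\, (\neg M(y) \lor M(u) \lor \neg M(z))
The quantifier \exists u sits under an even number of negations (counting the antecedent side of each →), so it remains existential.

existential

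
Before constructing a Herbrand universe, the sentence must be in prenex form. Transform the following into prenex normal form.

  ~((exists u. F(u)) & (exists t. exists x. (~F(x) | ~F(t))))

forall u. forall t. forall x. (~F(u) | F(x) & F(t))

Move each ¬ inward, flipping quantifiers it crosses:
  (forall u. ~F(u)) | (forall t. forall x. (F(x) & F(t)))
All bound variables are already distinct, so no renaming is needed.
Finally move all quantifiers to the prefix:
  forall u. forall t. forall x. (~F(u) | F(x) & F(t))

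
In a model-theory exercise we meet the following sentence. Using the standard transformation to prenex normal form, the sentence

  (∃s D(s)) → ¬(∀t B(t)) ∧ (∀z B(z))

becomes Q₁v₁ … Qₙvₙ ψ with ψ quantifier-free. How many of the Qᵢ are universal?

2

First replace A → B with ¬A ∨ B.
  ¬(∃s D(s)) ∨ ¬(∀t B(t)) ∧ (∀z B(z))
Drive negations inward (¬∀x A ≡ ∃x ¬A, ¬∃x A ≡ ∀x ¬A, De Morgan for ∧/∨):
  (∀s ¬D(s)) ∨ (∃t ¬B(t)) ∧ (∀z B(z))
All bound variables are already distinct, so no renaming is needed.
Extract every quantifier outward, since the variables are now distinct and don't occur free across branches:
  ∀s ∃t ∀z (¬D(s) ∨ ¬B(t) ∧ B(z))
The prefix is ∀s ∃t ∀z: 2 universal, 1 existential.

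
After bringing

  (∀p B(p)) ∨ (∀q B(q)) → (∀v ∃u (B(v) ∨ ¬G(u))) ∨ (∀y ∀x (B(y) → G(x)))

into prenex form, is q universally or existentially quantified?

First replace A → B with ¬A ∨ B.
  ¬((∀p B(p)) ∨ (∀q B(q))) ∨ (∀v ∃u (B(v) ∨ ¬G(u))) ∨ (∀y ∀x (¬B(y) ∨ G(x)))
Drive negations inward (¬∀x A ≡ ∃x ¬A, ¬∃x A ≡ ∀x ¬A, De Morgan for ∧/∨):
  (∃p ¬B(p)) ∧ (∃q ¬B(q)) ∨ (∀v ∃u (B(v) ∨ ¬G(u))) ∨ (∀y ∀x (¬B(y) ∨ G(x)))
All bound variables are already distinct, so no renaming is needed.
Finally move all quantifiers to the prefix:
  ∃p ∃q ∀v ∃u ∀y ∀x (¬B(p) ∧ ¬B(q) ∨ B(v) ∨ ¬G(u) ∨ ¬B(y) ∨ G(x))
The quantifier ∀q sits under an odd number of negations (counting the antecedent side of each →), so it flips to ∃q.

existential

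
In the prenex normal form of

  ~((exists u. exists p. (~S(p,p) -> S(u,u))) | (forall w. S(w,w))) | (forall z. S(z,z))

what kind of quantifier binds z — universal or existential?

universal

First replace A → B with ¬A ∨ B.
  ~((exists u. exists p. (~~S(p,p) | S(u,u))) | (forall w. S(w,w))) | (forall z. S(z,z))
Drive negations inward (¬∀x A ≡ ∃x ¬A, ¬∃x A ≡ ∀x ¬A, De Morgan for ∧/∨):
  (forall u. forall p. (~S(p,p) & ~S(u,u))) & (exists w. ~S(w,w)) | (forall z. S(z,z))
All bound variables are already distinct, so no renaming is needed.
Extract every quantifier outward, since the variables are now distinct and don't occur free across branches:
  forall u. forall p. exists w. forall z. (~S(p,p) & ~S(u,u) & ~S(w,w) | S(z,z))
The quantifier forall z sits under an even number of negations (counting the antecedent side of each →), so it remains universal.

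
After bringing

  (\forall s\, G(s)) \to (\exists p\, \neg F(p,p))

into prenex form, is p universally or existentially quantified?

Rewrite implications/biconditionals: A → B as ¬A ∨ B.
  \neg (\forall s\, G(s)) \lor (\exists p\, \neg F(p,p))
Push ¬ through the quantifiers and connectives to reach negation normal form:
  (\exists s\, \neg G(s)) \lor (\exists p\, \neg F(p,p))
Extract every quantifier outward, since the variables are now distinct and don't occur free across branches:
  \exists s\, \exists p\, (\neg G(s) \lor \neg F(p,p))
The quantifier \exists p sits under an even number of negations (counting the antecedent side of each →), so it remains existential.

existential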